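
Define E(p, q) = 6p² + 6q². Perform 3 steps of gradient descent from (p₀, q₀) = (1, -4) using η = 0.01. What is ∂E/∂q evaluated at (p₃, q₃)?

-32.710656

∇E = (12p, 12q)
(p₁, q₁) = (1, -4) − 0.01·(12, -48) = (0.88, -3.52)
(p₂, q₂) = (0.88, -3.52) − 0.01·(10.56, -42.24) = (0.7744, -3.0976)
(p₃, q₃) = (0.7744, -3.0976) − 0.01·(9.2928, -37.1712) = (0.681472, -2.725888)
∂E/∂q at (0.681472, -2.725888) = -32.710656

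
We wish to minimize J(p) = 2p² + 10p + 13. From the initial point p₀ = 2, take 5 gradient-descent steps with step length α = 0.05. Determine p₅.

-1.02544

J′(p) = 4p + 10
p₁ = 2 − 0.05·18 = 1.1
p₂ = 1.1 − 0.05·14.4 = 0.38
p₃ = 0.38 − 0.05·11.52 = -0.196
p₄ = -0.196 − 0.05·9.216 = -0.6568
p₅ = -0.6568 − 0.05·7.3728 = -1.02544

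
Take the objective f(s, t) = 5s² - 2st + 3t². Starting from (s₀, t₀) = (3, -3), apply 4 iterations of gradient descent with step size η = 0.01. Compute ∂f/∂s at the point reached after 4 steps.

22.19519232

∇f = (10s - 2t, -2s + 6t)
(s₁, t₁) = (3, -3) − 0.01·(36, -24) = (2.64, -2.76)
(s₂, t₂) = (2.64, -2.76) − 0.01·(31.92, -21.84) = (2.3208, -2.5416)
(s₃, t₃) = (2.3208, -2.5416) − 0.01·(28.2912, -19.8912) = (2.037888, -2.342688)
(s₄, t₄) = (2.037888, -2.342688) − 0.01·(25.064256, -18.131904) = (1.78724544, -2.16136896)
∂f/∂s at (1.78724544, -2.16136896) = 22.19519232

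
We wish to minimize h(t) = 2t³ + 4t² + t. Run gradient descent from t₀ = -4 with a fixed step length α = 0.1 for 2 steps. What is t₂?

-68.35

h′(t) = 6t² + 8t + 1
t₁ = -4 − 0.1·65 = -10.5
t₂ = -10.5 − 0.1·578.5 = -68.35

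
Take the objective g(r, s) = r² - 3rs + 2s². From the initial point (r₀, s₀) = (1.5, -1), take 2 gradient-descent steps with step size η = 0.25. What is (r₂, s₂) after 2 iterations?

(0.84375, 0)

∇g = (2r - 3s, -3r + 4s)
(r₁, s₁) = (1.5, -1) − 0.25·(6, -8.5) = (0, 1.125)
(r₂, s₂) = (0, 1.125) − 0.25·(-3.375, 4.5) = (0.84375, 0)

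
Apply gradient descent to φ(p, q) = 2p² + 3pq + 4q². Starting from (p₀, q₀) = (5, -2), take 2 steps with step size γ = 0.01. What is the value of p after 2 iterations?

∇φ = (4p + 3q, 3p + 8q)
(p₁, q₁) = (5, -2) − 0.01·(14, -1) = (4.86, -1.99)
(p₂, q₂) = (4.86, -1.99) − 0.01·(13.47, -1.34) = (4.7253, -1.9766)
p = 4.7253

4.7253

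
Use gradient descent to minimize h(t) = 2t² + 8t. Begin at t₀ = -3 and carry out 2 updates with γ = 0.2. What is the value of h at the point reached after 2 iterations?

h′(t) = 4t + 8
Step 1: h′(-3) = -4; t₁ = -3 − 0.2·(-4) = -2.2
Step 2: h′(-2.2) = -0.8; t₂ = -2.2 − 0.2·(-0.8) = -2.04
h(-2.04) = -7.9968

-7.9968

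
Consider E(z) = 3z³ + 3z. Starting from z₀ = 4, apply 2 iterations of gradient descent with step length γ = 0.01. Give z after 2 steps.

1.923919

E′(z) = 9z² + 3
Step 1: E′(4) = 147; z₁ = 4 − 0.01·147 = 2.53
Step 2: E′(2.53) = 60.6081; z₂ = 2.53 − 0.01·60.6081 = 1.923919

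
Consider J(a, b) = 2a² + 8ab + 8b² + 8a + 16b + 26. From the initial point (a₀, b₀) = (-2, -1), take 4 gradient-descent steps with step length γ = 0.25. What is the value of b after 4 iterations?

-205

∇J = (4a + 8b + 8, 8a + 16b + 16)
(a₁, b₁) = (-2, -1) − 0.25·(-8, -16) = (0, 3)
(a₂, b₂) = (0, 3) − 0.25·(32, 64) = (-8, -13)
(a₃, b₃) = (-8, -13) − 0.25·(-128, -256) = (24, 51)
(a₄, b₄) = (24, 51) − 0.25·(512, 1024) = (-104, -205)
b = -205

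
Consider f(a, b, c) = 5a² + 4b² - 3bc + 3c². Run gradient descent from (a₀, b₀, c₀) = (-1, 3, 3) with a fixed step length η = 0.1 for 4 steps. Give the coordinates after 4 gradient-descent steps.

(0, 0.3531, 0.4899)

∇f = (10a, 8b - 3c, -3b + 6c)
(a₁, b₁, c₁) = (-1, 3, 3) − 0.1·(-10, 15, 9) = (0, 1.5, 2.1)
(a₂, b₂, c₂) = (0, 1.5, 2.1) − 0.1·(0, 5.7, 8.1) = (0, 0.93, 1.29)
(a₃, b₃, c₃) = (0, 0.93, 1.29) − 0.1·(0, 3.57, 4.95) = (0, 0.573, 0.795)
(a₄, b₄, c₄) = (0, 0.573, 0.795) − 0.1·(0, 2.199, 3.051) = (0, 0.3531, 0.4899)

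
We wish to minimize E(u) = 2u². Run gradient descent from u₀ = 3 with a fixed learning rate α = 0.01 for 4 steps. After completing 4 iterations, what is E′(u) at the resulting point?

E′(u) = 4u
Step 1: E′(3) = 12; u₁ = 3 − 0.01·12 = 2.88
Step 2: E′(2.88) = 11.52; u₂ = 2.88 − 0.01·11.52 = 2.7648
Step 3: E′(2.7648) = 11.0592; u₃ = 2.7648 − 0.01·11.0592 = 2.654208
Step 4: E′(2.654208) = 10.616832; u₄ = 2.654208 − 0.01·10.616832 = 2.54803968
E′(u) at (2.54803968) = 10.19215872

10.19215872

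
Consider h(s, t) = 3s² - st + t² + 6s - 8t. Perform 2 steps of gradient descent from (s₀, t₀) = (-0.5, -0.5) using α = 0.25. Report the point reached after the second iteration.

(-0.40625, 2.46875)

∇h = (6s - t + 6, -s + 2t - 8)
Step 1: at (-0.5, -0.5), ∇h = (3.5, -8.5) → (-0.5, -0.5) − 0.25·(3.5, -8.5) = (-1.375, 1.625)
Step 2: at (-1.375, 1.625), ∇h = (-3.875, -3.375) → (-1.375, 1.625) − 0.25·(-3.875, -3.375) = (-0.40625, 2.46875)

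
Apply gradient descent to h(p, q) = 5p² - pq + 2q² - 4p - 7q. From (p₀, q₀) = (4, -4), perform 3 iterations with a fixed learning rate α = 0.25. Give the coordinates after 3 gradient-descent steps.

∇h = (10p - q - 4, -p + 4q - 7)
(p₁, q₁) = (4, -4) − 0.25·(40, -27) = (-6, 2.75)
(p₂, q₂) = (-6, 2.75) − 0.25·(-66.75, 10) = (10.6875, 0.25)
(p₃, q₃) = (10.6875, 0.25) − 0.25·(102.625, -16.6875) = (-14.96875, 4.421875)

(-14.96875, 4.421875)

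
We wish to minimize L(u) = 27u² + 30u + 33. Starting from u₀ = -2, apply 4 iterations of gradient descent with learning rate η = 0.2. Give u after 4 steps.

L′(u) = 54u + 30
Step 1: L′(-2) = -78; u₁ = -2 − 0.2·(-78) = 13.6
Step 2: L′(13.6) = 764.4; u₂ = 13.6 − 0.2·764.4 = -139.28
Step 3: L′(-139.28) = -7491.12; u₃ = -139.28 − 0.2·(-7491.12) = 1358.944
Step 4: L′(1358.944) = 73412.976; u₄ = 1358.944 − 0.2·73412.976 = -13323.6512

-13323.6512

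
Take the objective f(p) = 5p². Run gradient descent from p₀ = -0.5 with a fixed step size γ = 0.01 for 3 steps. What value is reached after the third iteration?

-0.3645

f′(p) = 10p
Step 1: f′(-0.5) = -5; p₁ = -0.5 − 0.01·(-5) = -0.45
Step 2: f′(-0.45) = -4.5; p₂ = -0.45 − 0.01·(-4.5) = -0.405
Step 3: f′(-0.405) = -4.05; p₃ = -0.405 − 0.01·(-4.05) = -0.3645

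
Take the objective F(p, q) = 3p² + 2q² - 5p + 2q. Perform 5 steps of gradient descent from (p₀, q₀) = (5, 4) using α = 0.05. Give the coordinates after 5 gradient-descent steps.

∇F = (6p - 5, 4q + 2)
(p₁, q₁) = (5, 4) − 0.05·(25, 18) = (3.75, 3.1)
(p₂, q₂) = (3.75, 3.1) − 0.05·(17.5, 14.4) = (2.875, 2.38)
(p₃, q₃) = (2.875, 2.38) − 0.05·(12.25, 11.52) = (2.2625, 1.804)
(p₄, q₄) = (2.2625, 1.804) − 0.05·(8.575, 9.216) = (1.83375, 1.3432)
(p₅, q₅) = (1.83375, 1.3432) − 0.05·(6.0025, 7.3728) = (1.533625, 0.97456)

(1.533625, 0.97456)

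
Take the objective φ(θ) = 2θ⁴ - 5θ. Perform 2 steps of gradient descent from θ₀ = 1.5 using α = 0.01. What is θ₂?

φ′(θ) = 8θ³ - 5
Step 1: φ′(1.5) = 22; θ₁ = 1.5 − 0.01·22 = 1.28
Step 2: φ′(1.28) = 11.777216; θ₂ = 1.28 − 0.01·11.777216 = 1.16222784

1.16222784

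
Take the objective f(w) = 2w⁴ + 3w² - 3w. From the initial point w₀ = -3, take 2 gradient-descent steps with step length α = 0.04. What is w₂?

f′(w) = 8w³ + 6w - 3
Step 1: f′(-3) = -237; w₁ = -3 − 0.04·(-237) = 6.48
Step 2: f′(6.48) = 2212.662336; w₂ = 6.48 − 0.04·2212.662336 = -82.02649344

-82.02649344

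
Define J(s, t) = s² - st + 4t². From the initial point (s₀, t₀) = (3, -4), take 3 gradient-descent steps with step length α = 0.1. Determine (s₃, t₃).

∇J = (2s - t, -s + 8t)
Step 1: at (3, -4), ∇J = (10, -35) → (3, -4) − 0.1·(10, -35) = (2, -0.5)
Step 2: at (2, -0.5), ∇J = (4.5, -6) → (2, -0.5) − 0.1·(4.5, -6) = (1.55, 0.1)
Step 3: at (1.55, 0.1), ∇J = (3, -0.75) → (1.55, 0.1) − 0.1·(3, -0.75) = (1.25, 0.175)

(1.25, 0.175)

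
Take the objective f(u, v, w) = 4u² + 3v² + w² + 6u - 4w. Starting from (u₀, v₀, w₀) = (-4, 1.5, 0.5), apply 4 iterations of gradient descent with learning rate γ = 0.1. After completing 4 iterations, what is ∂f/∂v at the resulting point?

0.2304

∇f = (8u + 6, 6v, 2w - 4)
(u₁, v₁, w₁) = (-4, 1.5, 0.5) − 0.1·(-26, 9, -3) = (-1.4, 0.6, 0.8)
(u₂, v₂, w₂) = (-1.4, 0.6, 0.8) − 0.1·(-5.2, 3.6, -2.4) = (-0.88, 0.24, 1.04)
(u₃, v₃, w₃) = (-0.88, 0.24, 1.04) − 0.1·(-1.04, 1.44, -1.92) = (-0.776, 0.096, 1.232)
(u₄, v₄, w₄) = (-0.776, 0.096, 1.232) − 0.1·(-0.208, 0.576, -1.536) = (-0.7552, 0.0384, 1.3856)
∂f/∂v at (-0.7552, 0.0384, 1.3856) = 0.2304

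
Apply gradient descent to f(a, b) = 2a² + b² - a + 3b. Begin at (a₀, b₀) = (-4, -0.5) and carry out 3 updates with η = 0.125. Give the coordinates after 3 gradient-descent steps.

(-0.28125, -1.078125)

∇f = (4a - 1, 2b + 3)
Step 1: at (-4, -0.5), ∇f = (-17, 2) → (-4, -0.5) − 0.125·(-17, 2) = (-1.875, -0.75)
Step 2: at (-1.875, -0.75), ∇f = (-8.5, 1.5) → (-1.875, -0.75) − 0.125·(-8.5, 1.5) = (-0.8125, -0.9375)
Step 3: at (-0.8125, -0.9375), ∇f = (-4.25, 1.125) → (-0.8125, -0.9375) − 0.125·(-4.25, 1.125) = (-0.28125, -1.078125)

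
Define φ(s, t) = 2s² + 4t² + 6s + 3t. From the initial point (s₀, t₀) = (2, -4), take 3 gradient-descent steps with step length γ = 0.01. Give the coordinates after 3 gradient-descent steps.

∇φ = (4s + 6, 8t + 3)
(s₁, t₁) = (2, -4) − 0.01·(14, -29) = (1.86, -3.71)
(s₂, t₂) = (1.86, -3.71) − 0.01·(13.44, -26.68) = (1.7256, -3.4432)
(s₃, t₃) = (1.7256, -3.4432) − 0.01·(12.9024, -24.5456) = (1.596576, -3.197744)

(1.596576, -3.197744)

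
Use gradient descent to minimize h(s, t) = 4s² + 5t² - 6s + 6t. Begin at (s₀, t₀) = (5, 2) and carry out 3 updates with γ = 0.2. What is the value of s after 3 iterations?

∇h = (8s - 6, 10t + 6)
Step 1: at (5, 2), ∇h = (34, 26) → (5, 2) − 0.2·(34, 26) = (-1.8, -3.2)
Step 2: at (-1.8, -3.2), ∇h = (-20.4, -26) → (-1.8, -3.2) − 0.2·(-20.4, -26) = (2.28, 2)
Step 3: at (2.28, 2), ∇h = (12.24, 26) → (2.28, 2) − 0.2·(12.24, 26) = (-0.168, -3.2)
s = -0.168

-0.168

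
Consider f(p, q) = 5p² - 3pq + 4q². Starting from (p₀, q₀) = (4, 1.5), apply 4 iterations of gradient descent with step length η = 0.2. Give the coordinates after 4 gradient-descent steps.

∇f = (10p - 3q, -3p + 8q)
(p₁, q₁) = (4, 1.5) − 0.2·(35.5, 0) = (-3.1, 1.5)
(p₂, q₂) = (-3.1, 1.5) − 0.2·(-35.5, 21.3) = (4, -2.76)
(p₃, q₃) = (4, -2.76) − 0.2·(48.28, -34.08) = (-5.656, 4.056)
(p₄, q₄) = (-5.656, 4.056) − 0.2·(-68.728, 49.416) = (8.0896, -5.8272)

(8.0896, -5.8272)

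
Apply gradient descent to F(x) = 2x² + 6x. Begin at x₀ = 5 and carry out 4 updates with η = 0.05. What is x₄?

1.1624

F′(x) = 4x + 6
x₁ = 5 − 0.05·26 = 3.7
x₂ = 3.7 − 0.05·20.8 = 2.66
x₃ = 2.66 − 0.05·16.64 = 1.828
x₄ = 1.828 − 0.05·13.312 = 1.1624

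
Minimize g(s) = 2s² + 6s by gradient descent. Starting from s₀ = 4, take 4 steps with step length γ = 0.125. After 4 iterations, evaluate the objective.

g′(s) = 4s + 6
s₁ = 4 − 0.125·22 = 1.25
s₂ = 1.25 − 0.125·11 = -0.125
s₃ = -0.125 − 0.125·5.5 = -0.8125
s₄ = -0.8125 − 0.125·2.75 = -1.15625
g(-1.15625) = -4.263671875

-4.263671875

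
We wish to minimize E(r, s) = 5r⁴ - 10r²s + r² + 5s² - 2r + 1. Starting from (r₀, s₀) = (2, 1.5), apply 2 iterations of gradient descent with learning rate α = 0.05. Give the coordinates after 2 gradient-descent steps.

∇E = (20r³ - 20rs + 2r - 2, -10r² + 10s)
(r₁, s₁) = (2, 1.5) − 0.05·(102, -25) = (-3.1, 2.75)
(r₂, s₂) = (-3.1, 2.75) − 0.05·(-433.52, -68.6) = (18.576, 6.18)

(18.576, 6.18)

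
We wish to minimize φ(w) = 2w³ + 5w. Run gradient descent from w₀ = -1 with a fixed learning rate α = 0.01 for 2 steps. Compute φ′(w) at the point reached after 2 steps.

φ′(w) = 6w² + 5
Step 1: φ′(-1) = 11; w₁ = -1 − 0.01·11 = -1.11
Step 2: φ′(-1.11) = 12.3926; w₂ = -1.11 − 0.01·12.3926 = -1.233926
φ′(w) at (-1.233926) = 14.135440240856

14.135440240856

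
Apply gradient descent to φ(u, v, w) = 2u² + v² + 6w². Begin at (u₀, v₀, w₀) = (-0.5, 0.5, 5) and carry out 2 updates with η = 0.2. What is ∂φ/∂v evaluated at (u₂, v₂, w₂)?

0.36

∇φ = (4u, 2v, 12w)
Step 1: at (-0.5, 0.5, 5), ∇φ = (-2, 1, 60) → (-0.5, 0.5, 5) − 0.2·(-2, 1, 60) = (-0.1, 0.3, -7)
Step 2: at (-0.1, 0.3, -7), ∇φ = (-0.4, 0.6, -84) → (-0.1, 0.3, -7) − 0.2·(-0.4, 0.6, -84) = (-0.02, 0.18, 9.8)
∂φ/∂v at (-0.02, 0.18, 9.8) = 0.36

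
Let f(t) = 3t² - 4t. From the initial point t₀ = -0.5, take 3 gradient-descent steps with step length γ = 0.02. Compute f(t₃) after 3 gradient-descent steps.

f′(t) = 6t - 4
Step 1: f′(-0.5) = -7; t₁ = -0.5 − 0.02·(-7) = -0.36
Step 2: f′(-0.36) = -6.16; t₂ = -0.36 − 0.02·(-6.16) = -0.2368
Step 3: f′(-0.2368) = -5.4208; t₃ = -0.2368 − 0.02·(-5.4208) = -0.128384
f(-0.128384) = 0.562983354368

0.562983354368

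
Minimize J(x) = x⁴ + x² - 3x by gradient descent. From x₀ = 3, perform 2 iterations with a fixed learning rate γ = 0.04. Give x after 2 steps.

J′(x) = 4x³ + 2x - 3
Step 1: J′(3) = 111; x₁ = 3 − 0.04·111 = -1.44
Step 2: J′(-1.44) = -17.823936; x₂ = -1.44 − 0.04·(-17.823936) = -0.72704256

-0.72704256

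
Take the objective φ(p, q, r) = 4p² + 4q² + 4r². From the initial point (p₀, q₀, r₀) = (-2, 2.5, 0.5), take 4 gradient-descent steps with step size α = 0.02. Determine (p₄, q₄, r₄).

∇φ = (8p, 8q, 8r)
(p₁, q₁, r₁) = (-2, 2.5, 0.5) − 0.02·(-16, 20, 4) = (-1.68, 2.1, 0.42)
(p₂, q₂, r₂) = (-1.68, 2.1, 0.42) − 0.02·(-13.44, 16.8, 3.36) = (-1.4112, 1.764, 0.3528)
(p₃, q₃, r₃) = (-1.4112, 1.764, 0.3528) − 0.02·(-11.2896, 14.112, 2.8224) = (-1.185408, 1.48176, 0.296352)
(p₄, q₄, r₄) = (-1.185408, 1.48176, 0.296352) − 0.02·(-9.483264, 11.85408, 2.370816) = (-0.99574272, 1.2446784, 0.24893568)

(-0.99574272, 1.2446784, 0.24893568)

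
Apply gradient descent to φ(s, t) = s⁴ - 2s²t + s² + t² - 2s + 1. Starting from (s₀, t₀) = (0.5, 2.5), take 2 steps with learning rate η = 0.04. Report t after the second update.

∇φ = (4s³ - 4st + 2s - 2, -2s² + 2t)
Step 1: at (0.5, 2.5), ∇φ = (-5.5, 4.5) → (0.5, 2.5) − 0.04·(-5.5, 4.5) = (0.72, 2.32)
Step 2: at (0.72, 2.32), ∇φ = (-5.748608, 3.6032) → (0.72, 2.32) − 0.04·(-5.748608, 3.6032) = (0.94994432, 2.175872)
t = 2.175872

2.175872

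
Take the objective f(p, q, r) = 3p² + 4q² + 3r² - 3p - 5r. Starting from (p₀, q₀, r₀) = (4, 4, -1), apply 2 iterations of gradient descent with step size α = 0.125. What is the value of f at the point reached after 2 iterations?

∇f = (6p - 3, 8q, 6r - 5)
(p₁, q₁, r₁) = (4, 4, -1) − 0.125·(21, 32, -11) = (1.375, 0, 0.375)
(p₂, q₂, r₂) = (1.375, 0, 0.375) − 0.125·(5.25, 0, -2.75) = (0.71875, 0, 0.71875)
f(0.71875, 0, 0.71875) = -2.650390625

-2.650390625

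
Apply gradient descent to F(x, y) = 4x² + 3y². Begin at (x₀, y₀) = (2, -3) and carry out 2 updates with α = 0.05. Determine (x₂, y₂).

∇F = (8x, 6y)
(x₁, y₁) = (2, -3) − 0.05·(16, -18) = (1.2, -2.1)
(x₂, y₂) = (1.2, -2.1) − 0.05·(9.6, -12.6) = (0.72, -1.47)

(0.72, -1.47)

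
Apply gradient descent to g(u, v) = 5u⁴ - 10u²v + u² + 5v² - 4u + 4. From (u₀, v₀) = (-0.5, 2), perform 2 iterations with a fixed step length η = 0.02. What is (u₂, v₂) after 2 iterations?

(-0.96625, 1.4325)

∇g = (20u³ - 20uv + 2u - 4, -10u² + 10v)
Step 1: at (-0.5, 2), ∇g = (12.5, 17.5) → (-0.5, 2) − 0.02·(12.5, 17.5) = (-0.75, 1.65)
Step 2: at (-0.75, 1.65), ∇g = (10.8125, 10.875) → (-0.75, 1.65) − 0.02·(10.8125, 10.875) = (-0.96625, 1.4325)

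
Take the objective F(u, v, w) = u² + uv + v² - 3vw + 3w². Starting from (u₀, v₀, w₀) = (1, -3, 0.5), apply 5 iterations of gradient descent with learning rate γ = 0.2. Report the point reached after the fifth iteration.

(1.09248, -2.13008, -1.14736)

∇F = (2u + v, u + 2v - 3w, -3v + 6w)
(u₁, v₁, w₁) = (1, -3, 0.5) − 0.2·(-1, -6.5, 12) = (1.2, -1.7, -1.9)
(u₂, v₂, w₂) = (1.2, -1.7, -1.9) − 0.2·(0.7, 3.5, -6.3) = (1.06, -2.4, -0.64)
(u₃, v₃, w₃) = (1.06, -2.4, -0.64) − 0.2·(-0.28, -1.82, 3.36) = (1.116, -2.036, -1.312)
(u₄, v₄, w₄) = (1.116, -2.036, -1.312) − 0.2·(0.196, 0.98, -1.764) = (1.0768, -2.232, -0.9592)
(u₅, v₅, w₅) = (1.0768, -2.232, -0.9592) − 0.2·(-0.0784, -0.5096, 0.9408) = (1.09248, -2.13008, -1.14736)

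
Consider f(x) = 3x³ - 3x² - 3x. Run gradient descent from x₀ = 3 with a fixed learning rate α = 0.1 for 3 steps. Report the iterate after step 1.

-3

f′(x) = 9x² - 6x - 3
Step 1: f′(3) = 60; x₁ = 3 − 0.1·60 = -3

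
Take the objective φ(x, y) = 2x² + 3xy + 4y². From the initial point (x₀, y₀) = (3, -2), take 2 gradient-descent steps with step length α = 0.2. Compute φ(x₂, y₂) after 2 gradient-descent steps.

1.5552

∇φ = (4x + 3y, 3x + 8y)
Step 1: at (3, -2), ∇φ = (6, -7) → (3, -2) − 0.2·(6, -7) = (1.8, -0.6)
Step 2: at (1.8, -0.6), ∇φ = (5.4, 0.6) → (1.8, -0.6) − 0.2·(5.4, 0.6) = (0.72, -0.72)
φ(0.72, -0.72) = 1.5552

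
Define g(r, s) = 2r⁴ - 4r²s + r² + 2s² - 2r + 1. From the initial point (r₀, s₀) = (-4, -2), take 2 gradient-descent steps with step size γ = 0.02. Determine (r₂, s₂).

(-66.85645568, 4.252672)

∇g = (8r³ - 8rs + 2r - 2, -4r² + 4s)
(r₁, s₁) = (-4, -2) − 0.02·(-586, -72) = (7.72, -0.56)
(r₂, s₂) = (7.72, -0.56) − 0.02·(3728.822784, -240.6336) = (-66.85645568, 4.252672)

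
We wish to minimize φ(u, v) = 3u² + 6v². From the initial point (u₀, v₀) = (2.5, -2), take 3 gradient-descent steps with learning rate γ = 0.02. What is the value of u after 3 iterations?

1.70368

∇φ = (6u, 12v)
(u₁, v₁) = (2.5, -2) − 0.02·(15, -24) = (2.2, -1.52)
(u₂, v₂) = (2.2, -1.52) − 0.02·(13.2, -18.24) = (1.936, -1.1552)
(u₃, v₃) = (1.936, -1.1552) − 0.02·(11.616, -13.8624) = (1.70368, -0.877952)
u = 1.70368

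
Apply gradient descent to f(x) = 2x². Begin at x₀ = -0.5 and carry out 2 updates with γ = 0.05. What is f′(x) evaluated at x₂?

f′(x) = 4x
Step 1: f′(-0.5) = -2; x₁ = -0.5 − 0.05·(-2) = -0.4
Step 2: f′(-0.4) = -1.6; x₂ = -0.4 − 0.05·(-1.6) = -0.32
f′(x) at (-0.32) = -1.28

-1.28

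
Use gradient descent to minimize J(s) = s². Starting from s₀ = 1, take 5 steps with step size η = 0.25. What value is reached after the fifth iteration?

0.03125

J′(s) = 2s
Step 1: J′(1) = 2; s₁ = 1 − 0.25·2 = 0.5
Step 2: J′(0.5) = 1; s₂ = 0.5 − 0.25·1 = 0.25
Step 3: J′(0.25) = 0.5; s₃ = 0.25 − 0.25·0.5 = 0.125
Step 4: J′(0.125) = 0.25; s₄ = 0.125 − 0.25·0.25 = 0.0625
Step 5: J′(0.0625) = 0.125; s₅ = 0.0625 − 0.25·0.125 = 0.03125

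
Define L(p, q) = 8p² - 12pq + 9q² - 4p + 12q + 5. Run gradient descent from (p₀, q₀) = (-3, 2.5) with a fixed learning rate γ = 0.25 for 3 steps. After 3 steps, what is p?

∇L = (16p - 12q - 4, -12p + 18q + 12)
Step 1: at (-3, 2.5), ∇L = (-82, 93) → (-3, 2.5) − 0.25·(-82, 93) = (17.5, -20.75)
Step 2: at (17.5, -20.75), ∇L = (525, -571.5) → (17.5, -20.75) − 0.25·(525, -571.5) = (-113.75, 122.125)
Step 3: at (-113.75, 122.125), ∇L = (-3289.5, 3575.25) → (-113.75, 122.125) − 0.25·(-3289.5, 3575.25) = (708.625, -771.6875)
p = 708.625

708.625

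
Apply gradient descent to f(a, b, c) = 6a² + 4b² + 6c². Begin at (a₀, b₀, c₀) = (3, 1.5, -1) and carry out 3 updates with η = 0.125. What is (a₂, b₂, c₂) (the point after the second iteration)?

(0.75, 0, -0.25)

∇f = (12a, 8b, 12c)
(a₁, b₁, c₁) = (3, 1.5, -1) − 0.125·(36, 12, -12) = (-1.5, 0, 0.5)
(a₂, b₂, c₂) = (-1.5, 0, 0.5) − 0.125·(-18, 0, 6) = (0.75, 0, -0.25)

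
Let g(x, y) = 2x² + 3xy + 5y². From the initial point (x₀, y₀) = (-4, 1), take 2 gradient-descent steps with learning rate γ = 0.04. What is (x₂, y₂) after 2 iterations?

∇g = (4x + 3y, 3x + 10y)
Step 1: at (-4, 1), ∇g = (-13, -2) → (-4, 1) − 0.04·(-13, -2) = (-3.48, 1.08)
Step 2: at (-3.48, 1.08), ∇g = (-10.68, 0.36) → (-3.48, 1.08) − 0.04·(-10.68, 0.36) = (-3.0528, 1.0656)

(-3.0528, 1.0656)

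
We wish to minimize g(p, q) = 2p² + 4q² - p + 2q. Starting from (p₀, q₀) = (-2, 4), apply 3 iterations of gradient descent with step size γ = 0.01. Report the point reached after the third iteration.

(-1.740656, 3.059424)

∇g = (4p - 1, 8q + 2)
(p₁, q₁) = (-2, 4) − 0.01·(-9, 34) = (-1.91, 3.66)
(p₂, q₂) = (-1.91, 3.66) − 0.01·(-8.64, 31.28) = (-1.8236, 3.3472)
(p₃, q₃) = (-1.8236, 3.3472) − 0.01·(-8.2944, 28.7776) = (-1.740656, 3.059424)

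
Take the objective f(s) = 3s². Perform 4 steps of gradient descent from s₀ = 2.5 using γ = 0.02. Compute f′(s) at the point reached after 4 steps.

f′(s) = 6s
s₁ = 2.5 − 0.02·15 = 2.2
s₂ = 2.2 − 0.02·13.2 = 1.936
s₃ = 1.936 − 0.02·11.616 = 1.70368
s₄ = 1.70368 − 0.02·10.22208 = 1.4992384
f′(s) at (1.4992384) = 8.9954304

8.9954304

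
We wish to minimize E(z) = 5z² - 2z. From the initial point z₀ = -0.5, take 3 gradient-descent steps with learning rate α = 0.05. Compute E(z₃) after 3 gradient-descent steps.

E′(z) = 10z - 2
Step 1: E′(-0.5) = -7; z₁ = -0.5 − 0.05·(-7) = -0.15
Step 2: E′(-0.15) = -3.5; z₂ = -0.15 − 0.05·(-3.5) = 0.025
Step 3: E′(0.025) = -1.75; z₃ = 0.025 − 0.05·(-1.75) = 0.1125
E(0.1125) = -0.16171875

-0.16171875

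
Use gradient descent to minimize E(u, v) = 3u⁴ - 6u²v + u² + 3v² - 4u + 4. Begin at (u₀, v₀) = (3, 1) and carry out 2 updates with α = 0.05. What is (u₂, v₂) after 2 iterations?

∇E = (12u³ - 12uv + 2u - 4, -6u² + 6v)
Step 1: at (3, 1), ∇E = (290, -48) → (3, 1) − 0.05·(290, -48) = (-11.5, 3.4)
Step 2: at (-11.5, 3.4), ∇E = (-17808.3, -773.1) → (-11.5, 3.4) − 0.05·(-17808.3, -773.1) = (878.915, 42.055)

(878.915, 42.055)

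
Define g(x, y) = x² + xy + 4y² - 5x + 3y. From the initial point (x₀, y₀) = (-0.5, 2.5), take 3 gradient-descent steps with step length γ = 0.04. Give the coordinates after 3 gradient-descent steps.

(-0.01888, 0.55584)

∇g = (2x + y - 5, x + 8y + 3)
Step 1: at (-0.5, 2.5), ∇g = (-3.5, 22.5) → (-0.5, 2.5) − 0.04·(-3.5, 22.5) = (-0.36, 1.6)
Step 2: at (-0.36, 1.6), ∇g = (-4.12, 15.44) → (-0.36, 1.6) − 0.04·(-4.12, 15.44) = (-0.1952, 0.9824)
Step 3: at (-0.1952, 0.9824), ∇g = (-4.408, 10.664) → (-0.1952, 0.9824) − 0.04·(-4.408, 10.664) = (-0.01888, 0.55584)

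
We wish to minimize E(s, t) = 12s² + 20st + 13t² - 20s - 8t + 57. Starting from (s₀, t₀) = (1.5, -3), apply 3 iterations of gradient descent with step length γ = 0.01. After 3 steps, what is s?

∇E = (24s + 20t - 20, 20s + 26t - 8)
Step 1: at (1.5, -3), ∇E = (-44, -56) → (1.5, -3) − 0.01·(-44, -56) = (1.94, -2.44)
Step 2: at (1.94, -2.44), ∇E = (-22.24, -32.64) → (1.94, -2.44) − 0.01·(-22.24, -32.64) = (2.1624, -2.1136)
Step 3: at (2.1624, -2.1136), ∇E = (-10.3744, -19.7056) → (2.1624, -2.1136) − 0.01·(-10.3744, -19.7056) = (2.266144, -1.916544)
s = 2.266144

2.266144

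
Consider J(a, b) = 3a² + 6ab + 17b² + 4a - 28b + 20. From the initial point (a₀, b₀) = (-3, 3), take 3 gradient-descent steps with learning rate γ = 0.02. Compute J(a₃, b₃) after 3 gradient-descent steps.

3.507397812224

∇J = (6a + 6b + 4, 6a + 34b - 28)
Step 1: at (-3, 3), ∇J = (4, 56) → (-3, 3) − 0.02·(4, 56) = (-3.08, 1.88)
Step 2: at (-3.08, 1.88), ∇J = (-3.2, 17.44) → (-3.08, 1.88) − 0.02·(-3.2, 17.44) = (-3.016, 1.5312)
Step 3: at (-3.016, 1.5312), ∇J = (-4.9088, 5.9648) → (-3.016, 1.5312) − 0.02·(-4.9088, 5.9648) = (-2.917824, 1.411904)
J(-2.917824, 1.411904) = 3.507397812224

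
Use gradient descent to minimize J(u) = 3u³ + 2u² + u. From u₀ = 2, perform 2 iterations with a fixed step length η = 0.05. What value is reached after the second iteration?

J′(u) = 9u² + 4u + 1
u₁ = 2 − 0.05·45 = -0.25
u₂ = -0.25 − 0.05·0.5625 = -0.278125

-0.278125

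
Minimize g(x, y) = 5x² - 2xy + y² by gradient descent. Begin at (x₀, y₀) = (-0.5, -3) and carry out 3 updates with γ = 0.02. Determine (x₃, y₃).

(-0.537792, -2.713888)

∇g = (10x - 2y, -2x + 2y)
(x₁, y₁) = (-0.5, -3) − 0.02·(1, -5) = (-0.52, -2.9)
(x₂, y₂) = (-0.52, -2.9) − 0.02·(0.6, -4.76) = (-0.532, -2.8048)
(x₃, y₃) = (-0.532, -2.8048) − 0.02·(0.2896, -4.5456) = (-0.537792, -2.713888)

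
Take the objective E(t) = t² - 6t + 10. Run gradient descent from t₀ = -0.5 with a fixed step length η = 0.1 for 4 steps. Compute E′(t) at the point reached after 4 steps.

E′(t) = 2t - 6
t₁ = -0.5 − 0.1·(-7) = 0.2
t₂ = 0.2 − 0.1·(-5.6) = 0.76
t₃ = 0.76 − 0.1·(-4.48) = 1.208
t₄ = 1.208 − 0.1·(-3.584) = 1.5664
E′(t) at (1.5664) = -2.8672

-2.8672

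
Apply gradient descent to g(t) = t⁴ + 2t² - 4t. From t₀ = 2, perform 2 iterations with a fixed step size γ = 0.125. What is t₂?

7.0625

g′(t) = 4t³ + 4t - 4
t₁ = 2 − 0.125·36 = -2.5
t₂ = -2.5 − 0.125·(-76.5) = 7.0625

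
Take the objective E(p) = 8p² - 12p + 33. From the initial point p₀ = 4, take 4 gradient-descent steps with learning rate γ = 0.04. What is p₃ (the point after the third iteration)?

0.901632

E′(p) = 16p - 12
p₁ = 4 − 0.04·52 = 1.92
p₂ = 1.92 − 0.04·18.72 = 1.1712
p₃ = 1.1712 − 0.04·6.7392 = 0.901632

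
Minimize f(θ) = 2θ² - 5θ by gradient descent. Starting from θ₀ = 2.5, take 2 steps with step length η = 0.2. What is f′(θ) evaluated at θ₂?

0.2

f′(θ) = 4θ - 5
θ₁ = 2.5 − 0.2·5 = 1.5
θ₂ = 1.5 − 0.2·1 = 1.3
f′(θ) at (1.3) = 0.2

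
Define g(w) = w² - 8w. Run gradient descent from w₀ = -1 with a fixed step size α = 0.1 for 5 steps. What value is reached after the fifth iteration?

g′(w) = 2w - 8
Step 1: g′(-1) = -10; w₁ = -1 − 0.1·(-10) = 0
Step 2: g′(0) = -8; w₂ = 0 − 0.1·(-8) = 0.8
Step 3: g′(0.8) = -6.4; w₃ = 0.8 − 0.1·(-6.4) = 1.44
Step 4: g′(1.44) = -5.12; w₄ = 1.44 − 0.1·(-5.12) = 1.952
Step 5: g′(1.952) = -4.096; w₅ = 1.952 − 0.1·(-4.096) = 2.3616

2.3616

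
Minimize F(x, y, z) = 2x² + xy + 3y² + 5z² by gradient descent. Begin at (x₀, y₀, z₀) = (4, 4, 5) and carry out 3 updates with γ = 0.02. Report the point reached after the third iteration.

∇F = (4x + y, x + 6y, 10z)
Step 1: at (4, 4, 5), ∇F = (20, 28, 50) → (4, 4, 5) − 0.02·(20, 28, 50) = (3.6, 3.44, 4)
Step 2: at (3.6, 3.44, 4), ∇F = (17.84, 24.24, 40) → (3.6, 3.44, 4) − 0.02·(17.84, 24.24, 40) = (3.2432, 2.9552, 3.2)
Step 3: at (3.2432, 2.9552, 3.2), ∇F = (15.928, 20.9744, 32) → (3.2432, 2.9552, 3.2) − 0.02·(15.928, 20.9744, 32) = (2.92464, 2.535712, 2.56)

(2.92464, 2.535712, 2.56)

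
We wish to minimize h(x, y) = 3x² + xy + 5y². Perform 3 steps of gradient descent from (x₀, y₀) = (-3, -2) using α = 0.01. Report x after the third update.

-2.441792

∇h = (6x + y, x + 10y)
Step 1: at (-3, -2), ∇h = (-20, -23) → (-3, -2) − 0.01·(-20, -23) = (-2.8, -1.77)
Step 2: at (-2.8, -1.77), ∇h = (-18.57, -20.5) → (-2.8, -1.77) − 0.01·(-18.57, -20.5) = (-2.6143, -1.565)
Step 3: at (-2.6143, -1.565), ∇h = (-17.2508, -18.2643) → (-2.6143, -1.565) − 0.01·(-17.2508, -18.2643) = (-2.441792, -1.382357)
x = -2.441792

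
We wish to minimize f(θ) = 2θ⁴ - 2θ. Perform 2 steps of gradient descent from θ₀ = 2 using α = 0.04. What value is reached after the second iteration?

f′(θ) = 8θ³ - 2
θ₁ = 2 − 0.04·62 = -0.48
θ₂ = -0.48 − 0.04·(-2.884736) = -0.36461056

-0.36461056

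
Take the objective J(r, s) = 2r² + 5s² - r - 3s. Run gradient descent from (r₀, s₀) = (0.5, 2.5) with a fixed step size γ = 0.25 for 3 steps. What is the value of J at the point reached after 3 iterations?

275.078125

∇J = (4r - 1, 10s - 3)
(r₁, s₁) = (0.5, 2.5) − 0.25·(1, 22) = (0.25, -3)
(r₂, s₂) = (0.25, -3) − 0.25·(0, -33) = (0.25, 5.25)
(r₃, s₃) = (0.25, 5.25) − 0.25·(0, 49.5) = (0.25, -7.125)
J(0.25, -7.125) = 275.078125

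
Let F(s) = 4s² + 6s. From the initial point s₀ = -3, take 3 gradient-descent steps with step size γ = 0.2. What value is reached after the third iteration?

-0.264

F′(s) = 8s + 6
Step 1: F′(-3) = -18; s₁ = -3 − 0.2·(-18) = 0.6
Step 2: F′(0.6) = 10.8; s₂ = 0.6 − 0.2·10.8 = -1.56
Step 3: F′(-1.56) = -6.48; s₃ = -1.56 − 0.2·(-6.48) = -0.264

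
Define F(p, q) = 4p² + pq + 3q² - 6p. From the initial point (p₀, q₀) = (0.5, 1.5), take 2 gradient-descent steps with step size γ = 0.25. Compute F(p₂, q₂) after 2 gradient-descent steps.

∇F = (8p + q - 6, p + 6q)
(p₁, q₁) = (0.5, 1.5) − 0.25·(-0.5, 9.5) = (0.625, -0.875)
(p₂, q₂) = (0.625, -0.875) − 0.25·(-1.875, -4.625) = (1.09375, 0.28125)
F(1.09375, 0.28125) = -1.232421875

-1.232421875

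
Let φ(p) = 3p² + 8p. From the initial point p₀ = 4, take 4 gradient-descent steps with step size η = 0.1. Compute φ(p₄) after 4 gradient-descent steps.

-5.27740928

φ′(p) = 6p + 8
Step 1: φ′(4) = 32; p₁ = 4 − 0.1·32 = 0.8
Step 2: φ′(0.8) = 12.8; p₂ = 0.8 − 0.1·12.8 = -0.48
Step 3: φ′(-0.48) = 5.12; p₃ = -0.48 − 0.1·5.12 = -0.992
Step 4: φ′(-0.992) = 2.048; p₄ = -0.992 − 0.1·2.048 = -1.1968
φ(-1.1968) = -5.27740928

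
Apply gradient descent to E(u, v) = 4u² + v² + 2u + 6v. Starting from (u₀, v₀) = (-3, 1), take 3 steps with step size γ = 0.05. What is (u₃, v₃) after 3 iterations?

(-0.844, -0.084)

∇E = (8u + 2, 2v + 6)
(u₁, v₁) = (-3, 1) − 0.05·(-22, 8) = (-1.9, 0.6)
(u₂, v₂) = (-1.9, 0.6) − 0.05·(-13.2, 7.2) = (-1.24, 0.24)
(u₃, v₃) = (-1.24, 0.24) − 0.05·(-7.92, 6.48) = (-0.844, -0.084)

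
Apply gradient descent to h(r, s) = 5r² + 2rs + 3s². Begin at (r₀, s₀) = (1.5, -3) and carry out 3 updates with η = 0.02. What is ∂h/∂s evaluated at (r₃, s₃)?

-11.04672

∇h = (10r + 2s, 2r + 6s)
(r₁, s₁) = (1.5, -3) − 0.02·(9, -15) = (1.32, -2.7)
(r₂, s₂) = (1.32, -2.7) − 0.02·(7.8, -13.56) = (1.164, -2.4288)
(r₃, s₃) = (1.164, -2.4288) − 0.02·(6.7824, -12.2448) = (1.028352, -2.183904)
∂h/∂s at (1.028352, -2.183904) = -11.04672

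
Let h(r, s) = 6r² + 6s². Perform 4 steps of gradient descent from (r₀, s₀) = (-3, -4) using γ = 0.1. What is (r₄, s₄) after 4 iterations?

(-0.0048, -0.0064)

∇h = (12r, 12s)
(r₁, s₁) = (-3, -4) − 0.1·(-36, -48) = (0.6, 0.8)
(r₂, s₂) = (0.6, 0.8) − 0.1·(7.2, 9.6) = (-0.12, -0.16)
(r₃, s₃) = (-0.12, -0.16) − 0.1·(-1.44, -1.92) = (0.024, 0.032)
(r₄, s₄) = (0.024, 0.032) − 0.1·(0.288, 0.384) = (-0.0048, -0.0064)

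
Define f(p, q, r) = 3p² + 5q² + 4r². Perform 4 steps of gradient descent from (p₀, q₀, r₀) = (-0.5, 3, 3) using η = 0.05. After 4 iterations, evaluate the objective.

∇f = (6p, 10q, 8r)
Step 1: at (-0.5, 3, 3), ∇f = (-3, 30, 24) → (-0.5, 3, 3) − 0.05·(-3, 30, 24) = (-0.35, 1.5, 1.8)
Step 2: at (-0.35, 1.5, 1.8), ∇f = (-2.1, 15, 14.4) → (-0.35, 1.5, 1.8) − 0.05·(-2.1, 15, 14.4) = (-0.245, 0.75, 1.08)
Step 3: at (-0.245, 0.75, 1.08), ∇f = (-1.47, 7.5, 8.64) → (-0.245, 0.75, 1.08) − 0.05·(-1.47, 7.5, 8.64) = (-0.1715, 0.375, 0.648)
Step 4: at (-0.1715, 0.375, 0.648), ∇f = (-1.029, 3.75, 5.184) → (-0.1715, 0.375, 0.648) − 0.05·(-1.029, 3.75, 5.184) = (-0.12005, 0.1875, 0.3888)
f(-0.12005, 0.1875, 0.3888) = 0.8236790175

0.8236790175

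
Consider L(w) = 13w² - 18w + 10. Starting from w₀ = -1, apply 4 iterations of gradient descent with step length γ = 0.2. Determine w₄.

L′(w) = 26w - 18
w₁ = -1 − 0.2·(-44) = 7.8
w₂ = 7.8 − 0.2·184.8 = -29.16
w₃ = -29.16 − 0.2·(-776.16) = 126.072
w₄ = 126.072 − 0.2·3259.872 = -525.9024

-525.9024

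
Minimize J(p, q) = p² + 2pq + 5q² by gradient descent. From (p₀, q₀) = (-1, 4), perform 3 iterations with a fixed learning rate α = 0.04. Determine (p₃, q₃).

(-1.35904, 1.059456)

∇J = (2p + 2q, 2p + 10q)
(p₁, q₁) = (-1, 4) − 0.04·(6, 38) = (-1.24, 2.48)
(p₂, q₂) = (-1.24, 2.48) − 0.04·(2.48, 22.32) = (-1.3392, 1.5872)
(p₃, q₃) = (-1.3392, 1.5872) − 0.04·(0.496, 13.1936) = (-1.35904, 1.059456)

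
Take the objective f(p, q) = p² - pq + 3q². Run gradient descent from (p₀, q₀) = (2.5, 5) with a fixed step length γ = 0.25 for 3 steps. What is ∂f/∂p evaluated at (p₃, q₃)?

∇f = (2p - q, -p + 6q)
(p₁, q₁) = (2.5, 5) − 0.25·(0, 27.5) = (2.5, -1.875)
(p₂, q₂) = (2.5, -1.875) − 0.25·(6.875, -13.75) = (0.78125, 1.5625)
(p₃, q₃) = (0.78125, 1.5625) − 0.25·(0, 8.59375) = (0.78125, -0.5859375)
∂f/∂p at (0.78125, -0.5859375) = 2.1484375

2.1484375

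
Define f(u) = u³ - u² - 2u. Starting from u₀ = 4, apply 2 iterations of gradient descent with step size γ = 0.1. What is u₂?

f′(u) = 3u² - 2u - 2
Step 1: f′(4) = 38; u₁ = 4 − 0.1·38 = 0.2
Step 2: f′(0.2) = -2.28; u₂ = 0.2 − 0.1·(-2.28) = 0.428

0.428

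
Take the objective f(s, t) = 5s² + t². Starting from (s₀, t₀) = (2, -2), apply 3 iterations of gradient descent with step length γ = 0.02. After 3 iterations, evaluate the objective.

8.373911158784

∇f = (10s, 2t)
(s₁, t₁) = (2, -2) − 0.02·(20, -4) = (1.6, -1.92)
(s₂, t₂) = (1.6, -1.92) − 0.02·(16, -3.84) = (1.28, -1.8432)
(s₃, t₃) = (1.28, -1.8432) − 0.02·(12.8, -3.6864) = (1.024, -1.769472)
f(1.024, -1.769472) = 8.373911158784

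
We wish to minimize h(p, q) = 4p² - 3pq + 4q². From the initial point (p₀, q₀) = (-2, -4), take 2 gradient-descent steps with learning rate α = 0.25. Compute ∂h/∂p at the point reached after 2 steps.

32.75

∇h = (8p - 3q, -3p + 8q)
(p₁, q₁) = (-2, -4) − 0.25·(-4, -26) = (-1, 2.5)
(p₂, q₂) = (-1, 2.5) − 0.25·(-15.5, 23) = (2.875, -3.25)
∂h/∂p at (2.875, -3.25) = 32.75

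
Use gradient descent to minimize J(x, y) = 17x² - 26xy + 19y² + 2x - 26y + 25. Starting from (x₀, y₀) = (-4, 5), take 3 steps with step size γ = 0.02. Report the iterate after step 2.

(0.1824, 1.0992)

∇J = (34x - 26y + 2, -26x + 38y - 26)
(x₁, y₁) = (-4, 5) − 0.02·(-264, 268) = (1.28, -0.36)
(x₂, y₂) = (1.28, -0.36) − 0.02·(54.88, -72.96) = (0.1824, 1.0992)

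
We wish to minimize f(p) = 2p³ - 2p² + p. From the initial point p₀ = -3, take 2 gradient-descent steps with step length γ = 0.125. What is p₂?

-114.23046875

f′(p) = 6p² - 4p + 1
p₁ = -3 − 0.125·67 = -11.375
p₂ = -11.375 − 0.125·822.84375 = -114.23046875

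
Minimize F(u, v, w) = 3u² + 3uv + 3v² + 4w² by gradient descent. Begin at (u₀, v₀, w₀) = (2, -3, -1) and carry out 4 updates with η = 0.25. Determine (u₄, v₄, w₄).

∇F = (6u + 3v, 3u + 6v, 8w)
Step 1: at (2, -3, -1), ∇F = (3, -12, -8) → (2, -3, -1) − 0.25·(3, -12, -8) = (1.25, 0, 1)
Step 2: at (1.25, 0, 1), ∇F = (7.5, 3.75, 8) → (1.25, 0, 1) − 0.25·(7.5, 3.75, 8) = (-0.625, -0.9375, -1)
Step 3: at (-0.625, -0.9375, -1), ∇F = (-6.5625, -7.5, -8) → (-0.625, -0.9375, -1) − 0.25·(-6.5625, -7.5, -8) = (1.015625, 0.9375, 1)
Step 4: at (1.015625, 0.9375, 1), ∇F = (8.90625, 8.671875, 8) → (1.015625, 0.9375, 1) − 0.25·(8.90625, 8.671875, 8) = (-1.2109375, -1.23046875, -1)

(-1.2109375, -1.23046875, -1)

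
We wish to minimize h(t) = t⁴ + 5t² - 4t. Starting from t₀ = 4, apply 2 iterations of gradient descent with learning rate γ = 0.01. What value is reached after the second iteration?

0.96161152

h′(t) = 4t³ + 10t - 4
t₁ = 4 − 0.01·292 = 1.08
t₂ = 1.08 − 0.01·11.838848 = 0.96161152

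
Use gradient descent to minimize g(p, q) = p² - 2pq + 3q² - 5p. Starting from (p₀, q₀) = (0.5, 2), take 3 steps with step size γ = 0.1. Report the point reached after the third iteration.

(2, 0.592)

∇g = (2p - 2q - 5, -2p + 6q)
(p₁, q₁) = (0.5, 2) − 0.1·(-8, 11) = (1.3, 0.9)
(p₂, q₂) = (1.3, 0.9) − 0.1·(-4.2, 2.8) = (1.72, 0.62)
(p₃, q₃) = (1.72, 0.62) − 0.1·(-2.8, 0.28) = (2, 0.592)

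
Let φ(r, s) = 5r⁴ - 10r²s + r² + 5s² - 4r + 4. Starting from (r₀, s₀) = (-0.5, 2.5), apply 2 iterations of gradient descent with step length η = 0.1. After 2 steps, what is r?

∇φ = (20r³ - 20rs + 2r - 4, -10r² + 10s)
(r₁, s₁) = (-0.5, 2.5) − 0.1·(17.5, 22.5) = (-2.25, 0.25)
(r₂, s₂) = (-2.25, 0.25) − 0.1·(-225.0625, -48.125) = (20.25625, 5.0625)
r = 20.25625

20.25625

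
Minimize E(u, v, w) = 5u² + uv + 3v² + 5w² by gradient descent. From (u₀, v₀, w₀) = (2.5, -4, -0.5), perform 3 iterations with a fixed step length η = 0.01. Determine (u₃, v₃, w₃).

(1.924773, -3.3869405, -0.3645)

∇E = (10u + v, u + 6v, 10w)
Step 1: at (2.5, -4, -0.5), ∇E = (21, -21.5, -5) → (2.5, -4, -0.5) − 0.01·(21, -21.5, -5) = (2.29, -3.785, -0.45)
Step 2: at (2.29, -3.785, -0.45), ∇E = (19.115, -20.42, -4.5) → (2.29, -3.785, -0.45) − 0.01·(19.115, -20.42, -4.5) = (2.09885, -3.5808, -0.405)
Step 3: at (2.09885, -3.5808, -0.405), ∇E = (17.4077, -19.38595, -4.05) → (2.09885, -3.5808, -0.405) − 0.01·(17.4077, -19.38595, -4.05) = (1.924773, -3.3869405, -0.3645)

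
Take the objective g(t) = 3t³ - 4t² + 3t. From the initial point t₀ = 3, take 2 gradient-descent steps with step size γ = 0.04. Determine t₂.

g′(t) = 9t² - 8t + 3
Step 1: g′(3) = 60; t₁ = 3 − 0.04·60 = 0.6
Step 2: g′(0.6) = 1.44; t₂ = 0.6 − 0.04·1.44 = 0.5424

0.5424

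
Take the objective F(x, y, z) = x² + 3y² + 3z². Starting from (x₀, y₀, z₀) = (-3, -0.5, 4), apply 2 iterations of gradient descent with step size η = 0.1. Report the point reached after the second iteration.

(-1.92, -0.08, 0.64)

∇F = (2x, 6y, 6z)
(x₁, y₁, z₁) = (-3, -0.5, 4) − 0.1·(-6, -3, 24) = (-2.4, -0.2, 1.6)
(x₂, y₂, z₂) = (-2.4, -0.2, 1.6) − 0.1·(-4.8, -1.2, 9.6) = (-1.92, -0.08, 0.64)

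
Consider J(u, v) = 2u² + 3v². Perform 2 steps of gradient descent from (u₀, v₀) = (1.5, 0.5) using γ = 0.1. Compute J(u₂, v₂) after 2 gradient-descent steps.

0.6024

∇J = (4u, 6v)
(u₁, v₁) = (1.5, 0.5) − 0.1·(6, 3) = (0.9, 0.2)
(u₂, v₂) = (0.9, 0.2) − 0.1·(3.6, 1.2) = (0.54, 0.08)
J(0.54, 0.08) = 0.6024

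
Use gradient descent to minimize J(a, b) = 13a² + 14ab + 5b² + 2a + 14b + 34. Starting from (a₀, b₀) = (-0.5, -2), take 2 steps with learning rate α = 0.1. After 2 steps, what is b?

∇J = (26a + 14b + 2, 14a + 10b + 14)
(a₁, b₁) = (-0.5, -2) − 0.1·(-39, -13) = (3.4, -0.7)
(a₂, b₂) = (3.4, -0.7) − 0.1·(80.6, 54.6) = (-4.66, -6.16)
b = -6.16

-6.16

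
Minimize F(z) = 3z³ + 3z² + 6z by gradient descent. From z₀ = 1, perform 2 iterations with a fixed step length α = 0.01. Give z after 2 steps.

F′(z) = 9z² + 6z + 6
Step 1: F′(1) = 21; z₁ = 1 − 0.01·21 = 0.79
Step 2: F′(0.79) = 16.3569; z₂ = 0.79 − 0.01·16.3569 = 0.626431

0.626431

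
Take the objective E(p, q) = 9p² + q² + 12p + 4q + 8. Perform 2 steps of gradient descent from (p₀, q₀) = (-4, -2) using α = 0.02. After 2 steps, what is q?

-2

∇E = (18p + 12, 2q + 4)
(p₁, q₁) = (-4, -2) − 0.02·(-60, 0) = (-2.8, -2)
(p₂, q₂) = (-2.8, -2) − 0.02·(-38.4, 0) = (-2.032, -2)
q = -2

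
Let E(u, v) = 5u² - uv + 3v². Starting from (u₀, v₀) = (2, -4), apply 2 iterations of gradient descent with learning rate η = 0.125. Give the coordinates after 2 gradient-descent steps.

(0.15625, -0.3125)

∇E = (10u - v, -u + 6v)
Step 1: at (2, -4), ∇E = (24, -26) → (2, -4) − 0.125·(24, -26) = (-1, -0.75)
Step 2: at (-1, -0.75), ∇E = (-9.25, -3.5) → (-1, -0.75) − 0.125·(-9.25, -3.5) = (0.15625, -0.3125)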